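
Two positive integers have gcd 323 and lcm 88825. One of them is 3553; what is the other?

8075

m·n = gcd·lcm = 323·88825 = 28690475, so n = 28690475/3553 = 8075.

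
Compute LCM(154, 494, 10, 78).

570570

154 = 2 · 7 · 11; 494 = 2 · 13 · 19; 10 = 2 · 5; 78 = 2 · 3 · 13
lcm takes max exponent of each prime: 2 · 3 · 5 · 7 · 11 · 13 · 19 = 570570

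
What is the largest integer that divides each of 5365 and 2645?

5

5365 = 5 · 29 · 37
2645 = 5 · 23²
Common: 5 = 5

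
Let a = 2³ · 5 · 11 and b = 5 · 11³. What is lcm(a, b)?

max exponent per prime: 2³ · 5 · 11³ = 53240

53240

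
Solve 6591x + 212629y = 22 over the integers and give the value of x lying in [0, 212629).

170400

Euclid: 212629 = 32·6591 + 1717; 6591 = 3·1717 + 1440; 1717 = 1·1440 + 277; 1440 = 5·277 + 55; 277 = 5·55 + 2; 55 = 27·2 + 1; 2 = 2·1 + 0 → gcd = 1; 22 = 1·22.
Back-substitution yields 6591·(104395) + 212629·(-3236) = 1, so one solution is x = 104395·22 = 2296690, y = -3236·22 = -71192.
Solutions in x differ by 212629/1 = 212629; the one in [0, 212629) is 2296690 mod 212629 = 170400.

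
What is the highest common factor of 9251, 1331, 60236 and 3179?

gcd(9251, 1331): 9251 = 6·1331 + 1265; 1331 = 1·1265 + 66; 1265 = 19·66 + 11; 66 = 6·11 + 0 → 11
gcd(11, 60236): 60236 = 5476·11 + 0 → 11
gcd(11, 3179): 3179 = 289·11 + 0 → 11

11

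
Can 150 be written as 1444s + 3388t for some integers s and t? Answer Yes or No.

No

gcd(1444, 3388): 3388 = 2·1444 + 500; 1444 = 2·500 + 444; 500 = 1·444 + 56; 444 = 7·56 + 52; 56 = 1·52 + 4; 52 = 13·4 + 0 → 4
4 does not divide 150, so a solution does not exist.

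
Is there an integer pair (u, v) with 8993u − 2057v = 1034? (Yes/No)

By Bézout, 8993u − 2057v = 1034 has integer solutions iff gcd(8993, 2057) | 1034.
Euclid: 8993 = 4·2057 + 765; 2057 = 2·765 + 527; 765 = 1·527 + 238; 527 = 2·238 + 51; 238 = 4·51 + 34; 51 = 1·34 + 17; 34 = 2·17 + 0. gcd = 17; 1034 mod 17 = 14. No.

No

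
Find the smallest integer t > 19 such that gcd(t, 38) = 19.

57

38 = 19·2. Any t with gcd(t, 38) = 19 is a multiple of 19, say 19s, with s coprime to 2.
Need s > 19/19, so s ≥ 2. First s ≥ 2 with gcd(s, 2) = 1 is s = 3. Thus t = 19·3 = 57.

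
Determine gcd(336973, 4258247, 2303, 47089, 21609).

49

336973 = 7² · 13 · 23²; 4258247 = 7² · 43² · 47; 2303 = 7² · 47; 47089 = 7² · 31²; 21609 = 3² · 7⁴
gcd takes min exponent of each prime: 7² = 49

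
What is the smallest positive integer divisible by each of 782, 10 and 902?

1763410

782 = 2 · 17 · 23; 10 = 2 · 5; 902 = 2 · 11 · 41
lcm takes max exponent of each prime: 2 · 5 · 11 · 17 · 23 · 41 = 1763410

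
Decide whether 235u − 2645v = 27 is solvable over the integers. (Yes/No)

gcd(235, 2645): 2645 = 11·235 + 60; 235 = 3·60 + 55; 60 = 1·55 + 5; 55 = 11·5 + 0 → 5
5 does not divide 27, so a solution does not exist.

No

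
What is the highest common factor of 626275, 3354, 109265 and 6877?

gcd(626275, 3354): 626275 = 186·3354 + 2431; 3354 = 1·2431 + 923; 2431 = 2·923 + 585; 923 = 1·585 + 338; 585 = 1·338 + 247; 338 = 1·247 + 91; 247 = 2·91 + 65; 91 = 1·65 + 26; 65 = 2·26 + 13; 26 = 2·13 + 0 → 13
gcd(13, 109265): 109265 = 8405·13 + 0 → 13
gcd(13, 6877): 6877 = 529·13 + 0 → 13

13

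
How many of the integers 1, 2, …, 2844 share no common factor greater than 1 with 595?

1836

595 = 5·7·17. Inclusion–exclusion on these primes:
2844 − ⌊2844/5⌋ − ⌊2844/7⌋ − ⌊2844/17⌋ + ⌊2844/35⌋ + ⌊2844/85⌋ + ⌊2844/119⌋ − ⌊2844/595⌋ = 1836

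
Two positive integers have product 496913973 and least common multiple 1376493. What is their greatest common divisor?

gcd·lcm = product, so gcd = 496913973/1376493 = 361.

361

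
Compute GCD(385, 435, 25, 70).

gcd(385, 435): 435 = 1·385 + 50; 385 = 7·50 + 35; 50 = 1·35 + 15; 35 = 2·15 + 5; 15 = 3·5 + 0 → 5
gcd(5, 25): 25 = 5·5 + 0 → 5
gcd(5, 70): 70 = 14·5 + 0 → 5

5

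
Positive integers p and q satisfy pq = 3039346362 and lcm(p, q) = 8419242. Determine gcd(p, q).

From gcd × lcm = pq: gcd = 3039346362 / 8419242 = 361.

361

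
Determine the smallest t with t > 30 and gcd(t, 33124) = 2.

33124 = 2·16562. Any t with gcd(t, 33124) = 2 is a multiple of 2, say 2s, with s coprime to 16562.
Need s > 30/2, so s ≥ 16. First s ≥ 16 with gcd(s, 16562) = 1 is s = 17. Thus t = 2·17 = 34.

34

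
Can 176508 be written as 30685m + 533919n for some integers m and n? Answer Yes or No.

By Bézout, 30685m + 533919n = 176508 has integer solutions iff gcd(30685, 533919) | 176508.
Euclid: 533919 = 17·30685 + 12274; 30685 = 2·12274 + 6137; 12274 = 2·6137 + 0. gcd = 6137; 176508 mod 6137 = 4672. No.

No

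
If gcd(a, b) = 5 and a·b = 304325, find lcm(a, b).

60865

gcd·lcm = product, so lcm = 304325/5 = 60865.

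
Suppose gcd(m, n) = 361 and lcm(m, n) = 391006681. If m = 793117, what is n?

177973

m·n = gcd·lcm = 361·391006681 = 141153411841, so n = 141153411841/793117 = 177973.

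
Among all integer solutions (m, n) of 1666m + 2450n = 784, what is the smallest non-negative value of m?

Reduce mod 2450: 1666m ≡ 784 (mod 2450). With g = gcd(1666, 2450) = 98 dividing 784, divide through: 17m ≡ 8 (mod 25).
Since gcd(17, 25) = 1, m ≡ 8·(17)⁻¹ ≡ 24 (mod 25). Smallest non-negative: 24.

24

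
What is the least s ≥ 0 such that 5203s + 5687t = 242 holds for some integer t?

23

Reduce mod 5687: 5203s ≡ 242 (mod 5687). With g = gcd(5203, 5687) = 121 dividing 242, divide through: 43s ≡ 2 (mod 47).
Since gcd(43, 47) = 1, s ≡ 2·(43)⁻¹ ≡ 23 (mod 47). Smallest non-negative: 23.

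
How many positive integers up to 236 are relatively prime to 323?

323 = 17·19. Inclusion–exclusion on these primes:
236 − ⌊236/17⌋ − ⌊236/19⌋ + ⌊236/323⌋ = 211

211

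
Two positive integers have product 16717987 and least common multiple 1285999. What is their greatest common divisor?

From gcd × lcm = ab: gcd = 16717987 / 1285999 = 13.

13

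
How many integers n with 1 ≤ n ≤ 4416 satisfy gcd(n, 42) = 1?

Prime factors of 42: 2, 3, 7. Count integers ≤ 4416 divisible by none of them.
By inclusion–exclusion: 4416 − ⌊4416/2⌋ − ⌊4416/3⌋ − ⌊4416/7⌋ + ⌊4416/6⌋ + ⌊4416/14⌋ + ⌊4416/21⌋ − ⌊4416/42⌋ = 1262.

1262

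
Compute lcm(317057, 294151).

gcd first: 317057 = 1·294151 + 22906; 294151 = 12·22906 + 19279; 22906 = 1·19279 + 3627; 19279 = 5·3627 + 1144; 3627 = 3·1144 + 195; 1144 = 5·195 + 169; 195 = 1·169 + 26; 169 = 6·26 + 13; 26 = 2·13 + 0 → gcd = 13
lcm = 317057·294151/gcd = 93262633607/13 = 7174048739

7174048739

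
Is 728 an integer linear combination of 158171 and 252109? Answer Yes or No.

gcd(158171, 252109): 252109 = 1·158171 + 93938; 158171 = 1·93938 + 64233; 93938 = 1·64233 + 29705; 64233 = 2·29705 + 4823; 29705 = 6·4823 + 767; 4823 = 6·767 + 221; 767 = 3·221 + 104; 221 = 2·104 + 13; 104 = 8·13 + 0 → 13
13 divides 728, so a solution exists.

Yes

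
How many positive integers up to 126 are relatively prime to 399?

68

Prime factors of 399: 3, 7, 19. Count integers ≤ 126 divisible by none of them.
By inclusion–exclusion: 126 − ⌊126/3⌋ − ⌊126/7⌋ − ⌊126/19⌋ + ⌊126/21⌋ + ⌊126/57⌋ + ⌊126/133⌋ − ⌊126/399⌋ = 68.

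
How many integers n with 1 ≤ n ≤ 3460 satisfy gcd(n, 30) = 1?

922

Prime factors of 30: 2, 3, 5. Count integers ≤ 3460 divisible by none of them.
By inclusion–exclusion: 3460 − ⌊3460/2⌋ − ⌊3460/3⌋ − ⌊3460/5⌋ + ⌊3460/6⌋ + ⌊3460/10⌋ + ⌊3460/15⌋ − ⌊3460/30⌋ = 922.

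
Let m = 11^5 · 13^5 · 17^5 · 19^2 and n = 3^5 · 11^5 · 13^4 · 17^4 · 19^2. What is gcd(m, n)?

138688267331247491

min exponent per shared prime: 11^5 · 13^4 · 17^4 · 19^2 = 138688267331247491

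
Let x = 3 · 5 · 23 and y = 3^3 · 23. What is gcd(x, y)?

69

min exponent per shared prime: 3 · 23 = 69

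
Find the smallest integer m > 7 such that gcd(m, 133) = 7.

14

Multiples of 7 above 7: 7·2, 7·3, … . Need the cofactor coprime to 133/7 = 19.
Checking s = 2, 3, … the first with gcd(s, 19) = 1 is s = 2, giving 14.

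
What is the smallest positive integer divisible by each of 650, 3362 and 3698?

2020309850

lcm(650, 3362) = 650·3362/gcd = 2185300/2 = 1092650
lcm(1092650, 3698) = 1092650·3698/gcd = 4040619700/2 = 2020309850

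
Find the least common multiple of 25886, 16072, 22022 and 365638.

lcm(25886, 16072) = 25886·16072/gcd = 416039792/14 = 29717128
lcm(29717128, 22022) = 29717128·22022/gcd = 654430592816/14 = 46745042344
lcm(46745042344, 365638) = 46745042344·365638/gcd = 17091763792575472/52234 = 327215296408

327215296408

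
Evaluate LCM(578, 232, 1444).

578 = 2 · 17²; 232 = 2³ · 29; 1444 = 2² · 19²
lcm takes max exponent of each prime: 2³ · 17² · 19² · 29 = 24204328

24204328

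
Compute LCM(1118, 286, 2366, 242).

lcm(1118, 286) = 1118·286/gcd = 319748/26 = 12298
lcm(12298, 2366) = 12298·2366/gcd = 29097068/26 = 1119118
lcm(1119118, 242) = 1119118·242/gcd = 270826556/22 = 12310298

12310298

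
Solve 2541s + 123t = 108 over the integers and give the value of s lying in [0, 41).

gcd(2541, 123) = 3 (Euclid: 2541 = 20·123 + 81; 123 = 1·81 + 42; 81 = 1·42 + 39; 42 = 1·39 + 3; 39 = 13·3 + 0), and 3 | 108.
Extended Euclid: 2541·(-3) + 123·(62) = 3. Scale by 36: s₀ = -108.
General solution s = s₀ + 41k; reducing mod 41 gives s = 15 (and t = -309).

15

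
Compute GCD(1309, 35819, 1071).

119

gcd(1309, 35819): 35819 = 27·1309 + 476; 1309 = 2·476 + 357; 476 = 1·357 + 119; 357 = 3·119 + 0 → 119
gcd(119, 1071): 1071 = 9·119 + 0 → 119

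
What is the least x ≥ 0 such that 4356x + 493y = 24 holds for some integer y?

Euclid: 4356 = 8·493 + 412; 493 = 1·412 + 81; 412 = 5·81 + 7; 81 = 11·7 + 4; 7 = 1·4 + 3; 4 = 1·3 + 1; 3 = 3·1 + 0 → gcd = 1; 24 = 1·24.
Back-substitution yields 4356·(-140) + 493·(1237) = 1, so one solution is x = -140·24 = -3360, y = 1237·24 = 29688.
Solutions in x differ by 493/1 = 493; the one in [0, 493) is -3360 mod 493 = 91.

91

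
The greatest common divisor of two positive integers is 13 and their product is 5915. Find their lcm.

gcd·lcm = product, so lcm = 5915/13 = 455.

455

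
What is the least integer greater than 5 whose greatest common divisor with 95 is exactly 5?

Multiples of 5 above 5: 5·2, 5·3, … . Need the cofactor coprime to 95/5 = 19.
Checking s = 2, 3, … the first with gcd(s, 19) = 1 is s = 2, giving 10.

10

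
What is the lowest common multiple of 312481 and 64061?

312481 = 13² · 43²; 64061 = 29 · 47²
max exponents: 13² · 29 · 43² · 47² = 20017845341

20017845341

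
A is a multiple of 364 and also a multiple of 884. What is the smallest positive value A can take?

6188

gcd first: 884 = 2·364 + 156; 364 = 2·156 + 52; 156 = 3·52 + 0 → gcd = 52
lcm = 364·884/gcd = 321776/52 = 6188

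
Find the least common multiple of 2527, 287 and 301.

4455101

2527 = 7 · 19²; 287 = 7 · 41; 301 = 7 · 43
lcm takes max exponent of each prime: 7 · 19² · 41 · 43 = 4455101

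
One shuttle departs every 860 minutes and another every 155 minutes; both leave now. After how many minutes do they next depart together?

26660

860 = 2² · 5 · 43; 155 = 5 · 31
max exponents: 2² · 5 · 31 · 43 = 26660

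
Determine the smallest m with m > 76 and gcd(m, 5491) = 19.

gcd(m, 5491) = 19 forces 19 | m; write m = 19s. Then gcd(19s, 19·289) = 19·gcd(s, 289), so need gcd(s, 289) = 1.
19s > 76 gives s ≥ 5. The least s ≥ 5 coprime to 289 is 5, so m = 19·5 = 95.

95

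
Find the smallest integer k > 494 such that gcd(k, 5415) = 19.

532

gcd(k, 5415) = 19 forces 19 | k; write k = 19s. Then gcd(19s, 19·285) = 19·gcd(s, 285), so need gcd(s, 285) = 1.
19s > 494 gives s ≥ 27. The least s ≥ 27 coprime to 285 is 28, so k = 19·28 = 532.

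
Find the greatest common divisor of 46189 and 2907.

Euclid: 46189 = 15·2907 + 2584; 2907 = 1·2584 + 323; 2584 = 8·323 + 0. Last nonzero remainder: 323.

323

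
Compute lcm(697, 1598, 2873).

lcm(697, 1598) = 697·1598/gcd = 1113806/17 = 65518
lcm(65518, 2873) = 65518·2873/gcd = 188233214/17 = 11072542

11072542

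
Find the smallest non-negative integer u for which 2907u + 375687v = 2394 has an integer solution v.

Reduce mod 375687: 2907u ≡ 2394 (mod 375687). With g = gcd(2907, 375687) = 171 dividing 2394, divide through: 17u ≡ 14 (mod 2197).
Since gcd(17, 2197) = 1, u ≡ 14·(17)⁻¹ ≡ 647 (mod 2197). Smallest non-negative: 647.

647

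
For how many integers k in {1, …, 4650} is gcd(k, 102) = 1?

1459

Prime factors of 102: 2, 3, 17. Count integers ≤ 4650 divisible by none of them.
By inclusion–exclusion: 4650 − ⌊4650/2⌋ − ⌊4650/3⌋ − ⌊4650/17⌋ + ⌊4650/6⌋ + ⌊4650/34⌋ + ⌊4650/51⌋ − ⌊4650/102⌋ = 1459.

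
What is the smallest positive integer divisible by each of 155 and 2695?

83545

155 = 5 · 31; 2695 = 5 · 7² · 11
max exponents: 5 · 7² · 11 · 31 = 83545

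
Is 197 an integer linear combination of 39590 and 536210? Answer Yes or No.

gcd(39590, 536210): 536210 = 13·39590 + 21540; 39590 = 1·21540 + 18050; 21540 = 1·18050 + 3490; 18050 = 5·3490 + 600; 3490 = 5·600 + 490; 600 = 1·490 + 110; 490 = 4·110 + 50; 110 = 2·50 + 10; 50 = 5·10 + 0 → 10
10 does not divide 197, so a solution does not exist.

No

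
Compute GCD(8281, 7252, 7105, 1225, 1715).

49

gcd(8281, 7252): 8281 = 1·7252 + 1029; 7252 = 7·1029 + 49; 1029 = 21·49 + 0 → 49
gcd(49, 7105): 7105 = 145·49 + 0 → 49
gcd(49, 1225): 1225 = 25·49 + 0 → 49
gcd(49, 1715): 1715 = 35·49 + 0 → 49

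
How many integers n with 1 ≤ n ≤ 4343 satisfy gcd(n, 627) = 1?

627 = 3·11·19. Inclusion–exclusion on these primes:
4343 − ⌊4343/3⌋ − ⌊4343/11⌋ − ⌊4343/19⌋ + ⌊4343/33⌋ + ⌊4343/57⌋ + ⌊4343/209⌋ − ⌊4343/627⌋ = 2495

2495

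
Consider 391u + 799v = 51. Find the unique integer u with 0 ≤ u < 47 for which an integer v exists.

Euclid: 799 = 2·391 + 17; 391 = 23·17 + 0 → gcd = 17; 51 = 17·3.
Back-substitution yields 391·(-2) + 799·(1) = 17, so one solution is u = -2·3 = -6, v = 1·3 = 3.
Solutions in u differ by 799/17 = 47; the one in [0, 47) is -6 mod 47 = 41.

41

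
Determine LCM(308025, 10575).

14477175

308025 = 3² · 5² · 37²; 10575 = 3² · 5² · 47
max exponents: 3² · 5² · 37² · 47 = 14477175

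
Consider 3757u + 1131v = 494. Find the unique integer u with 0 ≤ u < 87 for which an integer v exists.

Reduce mod 1131: 3757u ≡ 494 (mod 1131). With g = gcd(3757, 1131) = 13 dividing 494, divide through: 289u ≡ 38 (mod 87).
Since gcd(289, 87) = 1, u ≡ 38·(289)⁻¹ ≡ 20 (mod 87). Smallest non-negative: 20.

20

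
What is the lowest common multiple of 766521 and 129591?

gcd first: 766521 = 5·129591 + 118566; 129591 = 1·118566 + 11025; 118566 = 10·11025 + 8316; 11025 = 1·8316 + 2709; 8316 = 3·2709 + 189; 2709 = 14·189 + 63; 189 = 3·63 + 0 → gcd = 63
lcm = 766521·129591/gcd = 99334222911/63 = 1576733697

1576733697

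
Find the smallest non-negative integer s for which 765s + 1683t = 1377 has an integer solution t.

gcd(765, 1683) = 153 (Euclid: 1683 = 2·765 + 153; 765 = 5·153 + 0), and 153 | 1377.
Extended Euclid: 765·(-2) + 1683·(1) = 153. Scale by 9: s₀ = -18.
General solution s = s₀ + 11k; reducing mod 11 gives s = 4 (and t = -1).

4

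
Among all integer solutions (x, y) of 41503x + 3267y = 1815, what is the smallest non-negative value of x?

15

Reduce mod 3267: 41503x ≡ 1815 (mod 3267). With g = gcd(41503, 3267) = 121 dividing 1815, divide through: 343x ≡ 15 (mod 27).
Since gcd(343, 27) = 1, x ≡ 15·(343)⁻¹ ≡ 15 (mod 27). Smallest non-negative: 15.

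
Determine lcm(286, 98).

14014

286 = 2 · 11 · 13; 98 = 2 · 7²
max exponents: 2 · 7² · 11 · 13 = 14014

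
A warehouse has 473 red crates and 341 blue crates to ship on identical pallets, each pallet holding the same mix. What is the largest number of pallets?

Euclid: 473 = 1·341 + 132; 341 = 2·132 + 77; 132 = 1·77 + 55; 77 = 1·55 + 22; 55 = 2·22 + 11; 22 = 2·11 + 0. Last nonzero remainder: 11.

11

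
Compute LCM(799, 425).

19975

gcd first: 799 = 1·425 + 374; 425 = 1·374 + 51; 374 = 7·51 + 17; 51 = 3·17 + 0 → gcd = 17
lcm = 799·425/gcd = 339575/17 = 19975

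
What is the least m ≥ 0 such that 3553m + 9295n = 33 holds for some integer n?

811

Reduce mod 9295: 3553m ≡ 33 (mod 9295). With g = gcd(3553, 9295) = 11 dividing 33, divide through: 323m ≡ 3 (mod 845).
Since gcd(323, 845) = 1, m ≡ 3·(323)⁻¹ ≡ 811 (mod 845). Smallest non-negative: 811.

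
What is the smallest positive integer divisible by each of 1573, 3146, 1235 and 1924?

22116380

1573 = 11² · 13; 3146 = 2 · 11² · 13; 1235 = 5 · 13 · 19; 1924 = 2² · 13 · 37
lcm takes max exponent of each prime: 2² · 5 · 11² · 13 · 19 · 37 = 22116380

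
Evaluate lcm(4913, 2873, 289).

lcm(4913, 2873) = 4913·2873/gcd = 14115049/17 = 830297
lcm(830297, 289) = 830297·289/gcd = 239955833/289 = 830297

830297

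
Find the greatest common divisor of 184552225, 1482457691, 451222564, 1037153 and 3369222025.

gcd(184552225, 1482457691): 1482457691 = 8·184552225 + 6039891; 184552225 = 30·6039891 + 3355495; 6039891 = 1·3355495 + 2684396; 3355495 = 1·2684396 + 671099; 2684396 = 4·671099 + 0 → 671099
gcd(671099, 451222564): 451222564 = 672·671099 + 244036; 671099 = 2·244036 + 183027; 244036 = 1·183027 + 61009; 183027 = 3·61009 + 0 → 61009
gcd(61009, 1037153): 1037153 = 17·61009 + 0 → 61009
gcd(61009, 3369222025): 3369222025 = 55225·61009 + 0 → 61009

61009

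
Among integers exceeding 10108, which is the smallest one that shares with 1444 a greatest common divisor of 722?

10830

gcd(m, 1444) = 722 forces 722 | m; write m = 722s. Then gcd(722s, 722·2) = 722·gcd(s, 2), so need gcd(s, 2) = 1.
722s > 10108 gives s ≥ 15. The least s ≥ 15 coprime to 2 is 15, so m = 722·15 = 10830.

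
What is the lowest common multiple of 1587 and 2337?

1236273

1587 = 3 · 23²; 2337 = 3 · 19 · 41
max exponents: 3 · 19 · 23² · 41 = 1236273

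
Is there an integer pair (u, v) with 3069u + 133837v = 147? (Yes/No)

By Bézout, 3069u + 133837v = 147 has integer solutions iff gcd(3069, 133837) | 147.
Euclid: 133837 = 43·3069 + 1870; 3069 = 1·1870 + 1199; 1870 = 1·1199 + 671; 1199 = 1·671 + 528; 671 = 1·528 + 143; 528 = 3·143 + 99; 143 = 1·99 + 44; 99 = 2·44 + 11; 44 = 4·11 + 0. gcd = 11; 147 mod 11 = 4. No.

No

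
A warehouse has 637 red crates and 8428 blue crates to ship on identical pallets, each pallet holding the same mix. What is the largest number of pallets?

Euclid: 8428 = 13·637 + 147; 637 = 4·147 + 49; 147 = 3·49 + 0. Last nonzero remainder: 49.

49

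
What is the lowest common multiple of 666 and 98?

gcd first: 666 = 6·98 + 78; 98 = 1·78 + 20; 78 = 3·20 + 18; 20 = 1·18 + 2; 18 = 9·2 + 0 → gcd = 2
lcm = 666·98/gcd = 65268/2 = 32634

32634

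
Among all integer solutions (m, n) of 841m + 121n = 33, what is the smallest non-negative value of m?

gcd(841, 121) = 1 (Euclid: 841 = 6·121 + 115; 121 = 1·115 + 6; 115 = 19·6 + 1; 6 = 6·1 + 0), and 1 | 33.
Extended Euclid: 841·(20) + 121·(-139) = 1. Scale by 33: m₀ = 660.
General solution m = m₀ + 121t; reducing mod 121 gives m = 55 (and n = -382).

55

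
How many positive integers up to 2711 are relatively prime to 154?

1057

Prime factors of 154: 2, 7, 11. Count integers ≤ 2711 divisible by none of them.
By inclusion–exclusion: 2711 − ⌊2711/2⌋ − ⌊2711/7⌋ − ⌊2711/11⌋ + ⌊2711/14⌋ + ⌊2711/22⌋ + ⌊2711/77⌋ − ⌊2711/154⌋ = 1057.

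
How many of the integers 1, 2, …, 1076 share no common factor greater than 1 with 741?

Prime factors of 741: 3, 13, 19. Count integers ≤ 1076 divisible by none of them.
By inclusion–exclusion: 1076 − ⌊1076/3⌋ − ⌊1076/13⌋ − ⌊1076/19⌋ + ⌊1076/39⌋ + ⌊1076/57⌋ + ⌊1076/247⌋ − ⌊1076/741⌋ = 628.

628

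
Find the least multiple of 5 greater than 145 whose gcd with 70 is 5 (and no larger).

155

gcd(k, 70) = 5 forces 5 | k; write k = 5s. Then gcd(5s, 5·14) = 5·gcd(s, 14), so need gcd(s, 14) = 1.
5s > 145 gives s ≥ 30. The least s ≥ 30 coprime to 14 is 31, so k = 5·31 = 155.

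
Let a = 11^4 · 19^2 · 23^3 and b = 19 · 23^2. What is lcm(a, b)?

max exponent per prime: 11^4 · 19^2 · 23^3 = 64307473967

64307473967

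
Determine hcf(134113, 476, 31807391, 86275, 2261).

gcd(134113, 476): 134113 = 281·476 + 357; 476 = 1·357 + 119; 357 = 3·119 + 0 → 119
gcd(119, 31807391): 31807391 = 267289·119 + 0 → 119
gcd(119, 86275): 86275 = 725·119 + 0 → 119
gcd(119, 2261): 2261 = 19·119 + 0 → 119

119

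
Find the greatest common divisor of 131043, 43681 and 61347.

121

131043 = 3 · 11² · 19²; 43681 = 11² · 19²; 61347 = 3 · 11² · 13²
gcd takes min exponent of each prime: 11² = 121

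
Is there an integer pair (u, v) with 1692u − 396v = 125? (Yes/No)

No

By Bézout, 1692u − 396v = 125 has integer solutions iff gcd(1692, 396) | 125.
Euclid: 1692 = 4·396 + 108; 396 = 3·108 + 72; 108 = 1·72 + 36; 72 = 2·36 + 0. gcd = 36; 125 mod 36 = 17. No.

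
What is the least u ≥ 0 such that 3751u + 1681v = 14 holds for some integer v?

Reduce mod 1681: 3751u ≡ 14 (mod 1681). With g = gcd(3751, 1681) = 1 dividing 14, divide through: 3751u ≡ 14 (mod 1681).
Since gcd(3751, 1681) = 1, u ≡ 14·(3751)⁻¹ ≡ 13 (mod 1681). Smallest non-negative: 13.

13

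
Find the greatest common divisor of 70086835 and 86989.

Euclid: 70086835 = 805·86989 + 60690; 86989 = 1·60690 + 26299; 60690 = 2·26299 + 8092; 26299 = 3·8092 + 2023; 8092 = 4·2023 + 0. Last nonzero remainder: 2023.

2023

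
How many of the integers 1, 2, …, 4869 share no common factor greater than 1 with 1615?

1615 = 5·17·19. Inclusion–exclusion on these primes:
4869 − ⌊4869/5⌋ − ⌊4869/17⌋ − ⌊4869/19⌋ + ⌊4869/85⌋ + ⌊4869/95⌋ + ⌊4869/323⌋ − ⌊4869/1615⌋ = 3474

3474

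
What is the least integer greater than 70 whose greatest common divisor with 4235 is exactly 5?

75

gcd(m, 4235) = 5 forces 5 | m; write m = 5s. Then gcd(5s, 5·847) = 5·gcd(s, 847), so need gcd(s, 847) = 1.
5s > 70 gives s ≥ 15. The least s ≥ 15 coprime to 847 is 15, so m = 5·15 = 75.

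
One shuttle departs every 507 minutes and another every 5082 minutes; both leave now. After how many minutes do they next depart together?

507 = 3 · 13²; 5082 = 2 · 3 · 7 · 11²
max exponents: 2 · 3 · 7 · 11² · 13² = 858858

858858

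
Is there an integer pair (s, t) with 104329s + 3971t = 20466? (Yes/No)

gcd(104329, 3971): 104329 = 26·3971 + 1083; 3971 = 3·1083 + 722; 1083 = 1·722 + 361; 722 = 2·361 + 0 → 361
361 does not divide 20466, so a solution does not exist.

No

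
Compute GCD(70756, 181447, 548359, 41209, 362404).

gcd(70756, 181447): 181447 = 2·70756 + 39935; 70756 = 1·39935 + 30821; 39935 = 1·30821 + 9114; 30821 = 3·9114 + 3479; 9114 = 2·3479 + 2156; 3479 = 1·2156 + 1323; 2156 = 1·1323 + 833; 1323 = 1·833 + 490; 833 = 1·490 + 343; 490 = 1·343 + 147; 343 = 2·147 + 49; 147 = 3·49 + 0 → 49
gcd(49, 548359): 548359 = 11191·49 + 0 → 49
gcd(49, 41209): 41209 = 841·49 + 0 → 49
gcd(49, 362404): 362404 = 7396·49 + 0 → 49

49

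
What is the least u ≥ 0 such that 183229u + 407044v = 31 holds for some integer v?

163987

Euclid: 407044 = 2·183229 + 40586; 183229 = 4·40586 + 20885; 40586 = 1·20885 + 19701; 20885 = 1·19701 + 1184; 19701 = 16·1184 + 757; 1184 = 1·757 + 427; 757 = 1·427 + 330; 427 = 1·330 + 97; 330 = 3·97 + 39; 97 = 2·39 + 19; 39 = 2·19 + 1; 19 = 19·1 + 0 → gcd = 1; 31 = 1·31.
Back-substitution yields 183229·(-20971) + 407044·(9440) = 1, so one solution is u = -20971·31 = -650101, v = 9440·31 = 292640.
Solutions in u differ by 407044/1 = 407044; the one in [0, 407044) is -650101 mod 407044 = 163987.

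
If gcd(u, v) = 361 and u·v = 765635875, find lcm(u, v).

For any two positive integers, gcd × lcm equals their product. Hence lcm = 765635875 / 361 = 2120875.

2120875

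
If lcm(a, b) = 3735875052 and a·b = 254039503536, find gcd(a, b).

From gcd × lcm = ab: gcd = 254039503536 / 3735875052 = 68.

68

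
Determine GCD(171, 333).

9

Euclid: 333 = 1·171 + 162; 171 = 1·162 + 9; 162 = 18·9 + 0. Last nonzero remainder: 9.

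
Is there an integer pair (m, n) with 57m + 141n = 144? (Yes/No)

Yes

gcd(57, 141): 141 = 2·57 + 27; 57 = 2·27 + 3; 27 = 9·3 + 0 → 3
3 divides 144, so a solution exists.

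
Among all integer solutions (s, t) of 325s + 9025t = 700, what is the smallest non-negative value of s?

gcd(325, 9025) = 25 (Euclid: 9025 = 27·325 + 250; 325 = 1·250 + 75; 250 = 3·75 + 25; 75 = 3·25 + 0), and 25 | 700.
Extended Euclid: 325·(-111) + 9025·(4) = 25. Scale by 28: s₀ = -3108.
General solution s = s₀ + 361k; reducing mod 361 gives s = 141 (and t = -5).

141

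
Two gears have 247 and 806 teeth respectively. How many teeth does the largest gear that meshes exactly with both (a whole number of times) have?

13

247 = 13 · 19
806 = 2 · 13 · 31
Common: 13 = 13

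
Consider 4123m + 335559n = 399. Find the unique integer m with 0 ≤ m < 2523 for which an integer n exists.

Euclid: 335559 = 81·4123 + 1596; 4123 = 2·1596 + 931; 1596 = 1·931 + 665; 931 = 1·665 + 266; 665 = 2·266 + 133; 266 = 2·133 + 0 → gcd = 133; 399 = 133·3.
Back-substitution yields 4123·(-1058) + 335559·(13) = 133, so one solution is m = -1058·3 = -3174, n = 13·3 = 39.
Solutions in m differ by 335559/133 = 2523; the one in [0, 2523) is -3174 mod 2523 = 1872.

1872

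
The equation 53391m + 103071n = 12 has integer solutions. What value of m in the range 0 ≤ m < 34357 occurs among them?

Reduce mod 103071: 53391m ≡ 12 (mod 103071). With g = gcd(53391, 103071) = 3 dividing 12, divide through: 17797m ≡ 4 (mod 34357).
Since gcd(17797, 34357) = 1, m ≡ 4·(17797)⁻¹ ≡ 13054 (mod 34357). Smallest non-negative: 13054.

13054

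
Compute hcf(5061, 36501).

3

Euclid: 36501 = 7·5061 + 1074; 5061 = 4·1074 + 765; 1074 = 1·765 + 309; 765 = 2·309 + 147; 309 = 2·147 + 15; 147 = 9·15 + 12; 15 = 1·12 + 3; 12 = 4·3 + 0. Last nonzero remainder: 3.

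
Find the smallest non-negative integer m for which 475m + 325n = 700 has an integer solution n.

Reduce mod 325: 475m ≡ 700 (mod 325). With g = gcd(475, 325) = 25 dividing 700, divide through: 19m ≡ 28 (mod 13).
Since gcd(19, 13) = 1, m ≡ 28·(19)⁻¹ ≡ 9 (mod 13). Smallest non-negative: 9.

9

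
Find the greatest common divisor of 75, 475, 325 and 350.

75 = 3 · 5²; 475 = 5² · 19; 325 = 5² · 13; 350 = 2 · 5² · 7
gcd takes min exponent of each prime: 5² = 25

25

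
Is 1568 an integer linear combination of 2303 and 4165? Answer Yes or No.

Yes

By Bézout, 2303p + 4165q = 1568 has integer solutions iff gcd(2303, 4165) | 1568.
Euclid: 4165 = 1·2303 + 1862; 2303 = 1·1862 + 441; 1862 = 4·441 + 98; 441 = 4·98 + 49; 98 = 2·49 + 0. gcd = 49; 1568 mod 49 = 0. Yes.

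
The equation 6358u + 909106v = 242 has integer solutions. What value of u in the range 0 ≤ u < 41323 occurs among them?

Euclid: 909106 = 142·6358 + 6270; 6358 = 1·6270 + 88; 6270 = 71·88 + 22; 88 = 4·22 + 0 → gcd = 22; 242 = 22·11.
Back-substitution yields 6358·(-10295) + 909106·(72) = 22, so one solution is u = -10295·11 = -113245, v = 72·11 = 792.
Solutions in u differ by 909106/22 = 41323; the one in [0, 41323) is -113245 mod 41323 = 10724.

10724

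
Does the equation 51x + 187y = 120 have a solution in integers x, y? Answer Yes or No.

By Bézout, 51x + 187y = 120 has integer solutions iff gcd(51, 187) | 120.
Euclid: 187 = 3·51 + 34; 51 = 1·34 + 17; 34 = 2·17 + 0. gcd = 17; 120 mod 17 = 1. No.

No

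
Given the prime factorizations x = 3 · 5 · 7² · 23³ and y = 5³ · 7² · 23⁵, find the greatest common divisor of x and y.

2980915

min exponent per shared prime: 5 · 7² · 23³ = 2980915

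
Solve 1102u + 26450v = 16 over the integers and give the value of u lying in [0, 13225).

13033

gcd(1102, 26450) = 2 (Euclid: 26450 = 24·1102 + 2; 1102 = 551·2 + 0), and 2 | 16.
Extended Euclid: 1102·(-24) + 26450·(1) = 2. Scale by 8: u₀ = -192.
General solution u = u₀ + 13225t; reducing mod 13225 gives u = 13033 (and v = -543).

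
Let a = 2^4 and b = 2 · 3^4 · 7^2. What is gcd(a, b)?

min exponent per shared prime: 2 = 2

2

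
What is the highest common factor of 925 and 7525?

Euclid: 7525 = 8·925 + 125; 925 = 7·125 + 50; 125 = 2·50 + 25; 50 = 2·25 + 0. Last nonzero remainder: 25.

25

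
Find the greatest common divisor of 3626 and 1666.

3626 = 2 · 7² · 37
1666 = 2 · 7² · 17
Common: 2 · 7² = 98

98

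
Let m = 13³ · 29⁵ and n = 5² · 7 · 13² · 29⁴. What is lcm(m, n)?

max exponent per prime: 5² · 7 · 13³ · 29⁵ = 7886024011775

7886024011775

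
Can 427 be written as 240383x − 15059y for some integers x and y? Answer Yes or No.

No

By Bézout, 240383x − 15059y = 427 has integer solutions iff gcd(240383, 15059) | 427.
Euclid: 240383 = 15·15059 + 14498; 15059 = 1·14498 + 561; 14498 = 25·561 + 473; 561 = 1·473 + 88; 473 = 5·88 + 33; 88 = 2·33 + 22; 33 = 1·22 + 11; 22 = 2·11 + 0. gcd = 11; 427 mod 11 = 9. No.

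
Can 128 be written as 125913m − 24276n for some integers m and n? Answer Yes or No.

By Bézout, 125913m − 24276n = 128 has integer solutions iff gcd(125913, 24276) | 128.
Euclid: 125913 = 5·24276 + 4533; 24276 = 5·4533 + 1611; 4533 = 2·1611 + 1311; 1611 = 1·1311 + 300; 1311 = 4·300 + 111; 300 = 2·111 + 78; 111 = 1·78 + 33; 78 = 2·33 + 12; 33 = 2·12 + 9; 12 = 1·9 + 3; 9 = 3·3 + 0. gcd = 3; 128 mod 3 = 2. No.

No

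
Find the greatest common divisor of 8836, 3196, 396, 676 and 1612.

8836 = 2² · 47²; 3196 = 2² · 17 · 47; 396 = 2² · 3² · 11; 676 = 2² · 13²; 1612 = 2² · 13 · 31
gcd takes min exponent of each prime: 2² = 4

4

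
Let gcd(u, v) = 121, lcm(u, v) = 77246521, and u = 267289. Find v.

34969

Using uv = gcd(u,v)·lcm(u,v) = 121·77246521 = 9346829041, we get v = 9346829041/267289 = 34969.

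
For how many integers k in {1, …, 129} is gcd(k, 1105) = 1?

Prime factors of 1105: 5, 13, 17. Count integers ≤ 129 divisible by none of them.
By inclusion–exclusion: 129 − ⌊129/5⌋ − ⌊129/13⌋ − ⌊129/17⌋ + ⌊129/65⌋ + ⌊129/85⌋ + ⌊129/221⌋ − ⌊129/1105⌋ = 90.

90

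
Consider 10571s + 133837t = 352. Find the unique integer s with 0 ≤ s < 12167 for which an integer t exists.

gcd(10571, 133837) = 11 (Euclid: 133837 = 12·10571 + 6985; 10571 = 1·6985 + 3586; 6985 = 1·3586 + 3399; 3586 = 1·3399 + 187; 3399 = 18·187 + 33; 187 = 5·33 + 22; 33 = 1·22 + 11; 22 = 2·11 + 0), and 11 | 352.
Extended Euclid: 10571·(-4292) + 133837·(339) = 11. Scale by 32: s₀ = -137344.
General solution s = s₀ + 12167k; reducing mod 12167 gives s = 8660 (and t = -684).

8660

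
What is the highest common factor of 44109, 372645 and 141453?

1521

gcd(44109, 372645): 372645 = 8·44109 + 19773; 44109 = 2·19773 + 4563; 19773 = 4·4563 + 1521; 4563 = 3·1521 + 0 → 1521
gcd(1521, 141453): 141453 = 93·1521 + 0 → 1521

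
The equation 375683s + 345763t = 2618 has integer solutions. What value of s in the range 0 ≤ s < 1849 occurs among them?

Euclid: 375683 = 1·345763 + 29920; 345763 = 11·29920 + 16643; 29920 = 1·16643 + 13277; 16643 = 1·13277 + 3366; 13277 = 3·3366 + 3179; 3366 = 1·3179 + 187; 3179 = 17·187 + 0 → gcd = 187; 2618 = 187·14.
Back-substitution yields 375683·(-104) + 345763·(113) = 187, so one solution is s = -104·14 = -1456, t = 113·14 = 1582.
Solutions in s differ by 345763/187 = 1849; the one in [0, 1849) is -1456 mod 1849 = 393.

393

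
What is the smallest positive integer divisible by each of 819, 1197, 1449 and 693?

819 = 3² · 7 · 13; 1197 = 3² · 7 · 19; 1449 = 3² · 7 · 23; 693 = 3² · 7 · 11
lcm takes max exponent of each prime: 3² · 7 · 11 · 13 · 19 · 23 = 3936933

3936933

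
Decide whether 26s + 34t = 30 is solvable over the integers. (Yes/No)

Yes

gcd(26, 34): 34 = 1·26 + 8; 26 = 3·8 + 2; 8 = 4·2 + 0 → 2
2 divides 30, so a solution exists.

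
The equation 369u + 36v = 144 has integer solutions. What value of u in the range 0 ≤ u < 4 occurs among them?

Euclid: 369 = 10·36 + 9; 36 = 4·9 + 0 → gcd = 9; 144 = 9·16.
Back-substitution yields 369·(1) + 36·(-10) = 9, so one solution is u = 1·16 = 16, v = -10·16 = -160.
Solutions in u differ by 36/9 = 4; the one in [0, 4) is 16 mod 4 = 0.

0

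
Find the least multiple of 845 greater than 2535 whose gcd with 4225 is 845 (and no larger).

4225 = 845·5. Any k with gcd(k, 4225) = 845 is a multiple of 845, say 845s, with s coprime to 5.
Need s > 2535/845, so s ≥ 4. First s ≥ 4 with gcd(s, 5) = 1 is s = 4. Thus k = 845·4 = 3380.

3380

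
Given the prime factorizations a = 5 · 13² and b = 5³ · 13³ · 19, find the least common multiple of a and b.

5217875

max exponent per prime: 5³ · 13³ · 19 = 5217875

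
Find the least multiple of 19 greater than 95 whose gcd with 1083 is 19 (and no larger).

133

Multiples of 19 above 95: 19·6, 19·7, … . Need the cofactor coprime to 1083/19 = 57.
Checking s = 6, 7, … the first with gcd(s, 57) = 1 is s = 7, giving 133.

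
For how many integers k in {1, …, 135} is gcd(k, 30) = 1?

36

Prime factors of 30: 2, 3, 5. Count integers ≤ 135 divisible by none of them.
By inclusion–exclusion: 135 − ⌊135/2⌋ − ⌊135/3⌋ − ⌊135/5⌋ + ⌊135/6⌋ + ⌊135/10⌋ + ⌊135/15⌋ − ⌊135/30⌋ = 36.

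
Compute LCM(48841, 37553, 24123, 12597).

lcm(48841, 37553) = 48841·37553/gcd = 1834126073/17 = 107889769
lcm(107889769, 24123) = 107889769·24123/gcd = 2602624897587/17 = 153095582211
lcm(153095582211, 12597) = 153095582211·12597/gcd = 1928545049111967/663 = 2908816062009

2908816062009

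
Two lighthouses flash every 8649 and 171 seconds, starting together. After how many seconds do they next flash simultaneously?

164331

8649 = 3² · 31²; 171 = 3² · 19
max exponents: 3² · 19 · 31² = 164331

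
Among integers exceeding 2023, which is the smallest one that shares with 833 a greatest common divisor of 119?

Multiples of 119 above 2023: 119·18, 119·19, … . Need the cofactor coprime to 833/119 = 7.
Checking s = 18, 19, … the first with gcd(s, 7) = 1 is s = 18, giving 2142.

2142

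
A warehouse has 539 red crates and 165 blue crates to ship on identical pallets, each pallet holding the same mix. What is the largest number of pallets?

11

Euclid: 539 = 3·165 + 44; 165 = 3·44 + 33; 44 = 1·33 + 11; 33 = 3·11 + 0. Last nonzero remainder: 11.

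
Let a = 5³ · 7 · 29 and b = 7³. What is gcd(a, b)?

7

min exponent per shared prime: 7 = 7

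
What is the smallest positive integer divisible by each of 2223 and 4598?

537966

2223 = 3² · 13 · 19; 4598 = 2 · 11² · 19
max exponents: 2 · 3² · 11² · 13 · 19 = 537966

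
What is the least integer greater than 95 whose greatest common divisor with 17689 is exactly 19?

17689 = 19·931. Any x with gcd(x, 17689) = 19 is a multiple of 19, say 19s, with s coprime to 931.
Need s > 95/19, so s ≥ 6. First s ≥ 6 with gcd(s, 931) = 1 is s = 6. Thus x = 19·6 = 114.

114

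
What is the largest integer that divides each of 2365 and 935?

2365 = 5 · 11 · 43
935 = 5 · 11 · 17
Common: 5 · 11 = 55

55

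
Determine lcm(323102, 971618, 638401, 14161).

323102 = 2 · 13 · 17² · 43; 971618 = 2 · 17² · 41²; 638401 = 17² · 47²; 14161 = 7² · 17²
lcm takes max exponent of each prime: 2 · 7² · 13 · 17² · 41² · 43 · 47² = 58789417301342

58789417301342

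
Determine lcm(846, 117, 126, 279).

846 = 2 · 3² · 47; 117 = 3² · 13; 126 = 2 · 3² · 7; 279 = 3² · 31
lcm takes max exponent of each prime: 2 · 3² · 7 · 13 · 31 · 47 = 2386566

2386566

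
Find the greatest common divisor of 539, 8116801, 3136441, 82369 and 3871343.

49

gcd(539, 8116801): 8116801 = 15059·539 + 0 → 539
gcd(539, 3136441): 3136441 = 5819·539 + 0 → 539
gcd(539, 82369): 82369 = 152·539 + 441; 539 = 1·441 + 98; 441 = 4·98 + 49; 98 = 2·49 + 0 → 49
gcd(49, 3871343): 3871343 = 79007·49 + 0 → 49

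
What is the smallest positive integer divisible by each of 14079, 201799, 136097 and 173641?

649590981

14079 = 3 · 13 · 19²; 201799 = 13 · 19² · 43; 136097 = 13 · 19² · 29; 173641 = 13 · 19² · 37
lcm takes max exponent of each prime: 3 · 13 · 19² · 29 · 37 · 43 = 649590981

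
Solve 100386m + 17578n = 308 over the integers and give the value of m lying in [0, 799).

121

Reduce mod 17578: 100386m ≡ 308 (mod 17578). With g = gcd(100386, 17578) = 22 dividing 308, divide through: 4563m ≡ 14 (mod 799).
Since gcd(4563, 799) = 1, m ≡ 14·(4563)⁻¹ ≡ 121 (mod 799). Smallest non-negative: 121.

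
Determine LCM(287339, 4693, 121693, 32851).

295525000771

lcm(287339, 4693) = 287339·4693/gcd = 1348481927/13 = 103729379
lcm(103729379, 121693) = 103729379·121693/gcd = 12623139318647/299 = 42217857253
lcm(42217857253, 32851) = 42217857253·32851/gcd = 1386898828618303/4693 = 295525000771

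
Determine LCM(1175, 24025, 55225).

53071225

lcm(1175, 24025) = 1175·24025/gcd = 28229375/25 = 1129175
lcm(1129175, 55225) = 1129175·55225/gcd = 62358689375/1175 = 53071225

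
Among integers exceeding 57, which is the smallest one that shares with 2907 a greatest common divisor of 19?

2907 = 19·153. Any t with gcd(t, 2907) = 19 is a multiple of 19, say 19s, with s coprime to 153.
Need s > 57/19, so s ≥ 4. First s ≥ 4 with gcd(s, 153) = 1 is s = 4. Thus t = 19·4 = 76.

76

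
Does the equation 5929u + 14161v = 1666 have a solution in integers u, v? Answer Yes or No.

gcd(5929, 14161): 14161 = 2·5929 + 2303; 5929 = 2·2303 + 1323; 2303 = 1·1323 + 980; 1323 = 1·980 + 343; 980 = 2·343 + 294; 343 = 1·294 + 49; 294 = 6·49 + 0 → 49
49 divides 1666, so a solution exists.

Yes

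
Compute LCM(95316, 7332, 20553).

50231532

95316 = 2² · 3 · 13² · 47; 7332 = 2² · 3 · 13 · 47; 20553 = 3 · 13 · 17 · 31
lcm takes max exponent of each prime: 2² · 3 · 13² · 17 · 31 · 47 = 50231532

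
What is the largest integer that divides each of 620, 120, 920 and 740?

620 = 2² · 5 · 31; 120 = 2³ · 3 · 5; 920 = 2³ · 5 · 23; 740 = 2² · 5 · 37
gcd takes min exponent of each prime: 2² · 5 = 20

20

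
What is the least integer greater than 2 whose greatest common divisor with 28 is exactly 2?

6

Multiples of 2 above 2: 2·2, 2·3, … . Need the cofactor coprime to 28/2 = 14.
Checking s = 2, 3, … the first with gcd(s, 14) = 1 is s = 3, giving 6.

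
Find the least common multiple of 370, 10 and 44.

8140

370 = 2 · 5 · 37; 10 = 2 · 5; 44 = 2² · 11
lcm takes max exponent of each prime: 2² · 5 · 11 · 37 = 8140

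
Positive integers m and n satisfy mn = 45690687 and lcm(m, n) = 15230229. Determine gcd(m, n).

3

From gcd × lcm = mn: gcd = 45690687 / 15230229 = 3.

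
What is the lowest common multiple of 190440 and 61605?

260712360

gcd first: 190440 = 3·61605 + 5625; 61605 = 10·5625 + 5355; 5625 = 1·5355 + 270; 5355 = 19·270 + 225; 270 = 1·225 + 45; 225 = 5·45 + 0 → gcd = 45
lcm = 190440·61605/gcd = 11732056200/45 = 260712360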